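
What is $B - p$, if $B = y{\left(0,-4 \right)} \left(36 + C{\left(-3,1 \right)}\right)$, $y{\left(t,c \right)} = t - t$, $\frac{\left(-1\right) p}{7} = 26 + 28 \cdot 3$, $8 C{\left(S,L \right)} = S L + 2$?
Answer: $770$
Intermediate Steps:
$C{\left(S,L \right)} = \frac{1}{4} + \frac{L S}{8}$ ($C{\left(S,L \right)} = \frac{S L + 2}{8} = \frac{L S + 2}{8} = \frac{2 + L S}{8} = \frac{1}{4} + \frac{L S}{8}$)
$p = -770$ ($p = - 7 \left(26 + 28 \cdot 3\right) = - 7 \left(26 + 84\right) = \left(-7\right) 110 = -770$)
$y{\left(t,c \right)} = 0$
$B = 0$ ($B = 0 \left(36 + \left(\frac{1}{4} + \frac{1}{8} \cdot 1 \left(-3\right)\right)\right) = 0 \left(36 + \left(\frac{1}{4} - \frac{3}{8}\right)\right) = 0 \left(36 - \frac{1}{8}\right) = 0 \cdot \frac{287}{8} = 0$)
$B - p = 0 - -770 = 0 + 770 = 770$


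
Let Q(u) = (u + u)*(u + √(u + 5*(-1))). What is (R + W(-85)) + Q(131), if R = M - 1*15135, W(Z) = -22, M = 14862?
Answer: 34027 + 786*√14 ≈ 36968.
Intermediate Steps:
Q(u) = 2*u*(u + √(-5 + u)) (Q(u) = (2*u)*(u + √(u - 5)) = (2*u)*(u + √(-5 + u)) = 2*u*(u + √(-5 + u)))
R = -273 (R = 14862 - 1*15135 = 14862 - 15135 = -273)
(R + W(-85)) + Q(131) = (-273 - 22) + 2*131*(131 + √(-5 + 131)) = -295 + 2*131*(131 + √126) = -295 + 2*131*(131 + 3*√14) = -295 + (34322 + 786*√14) = 34027 + 786*√14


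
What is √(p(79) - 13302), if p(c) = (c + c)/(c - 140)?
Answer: 2*I*√12376595/61 ≈ 115.35*I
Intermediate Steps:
p(c) = 2*c/(-140 + c) (p(c) = (2*c)/(-140 + c) = 2*c/(-140 + c))
√(p(79) - 13302) = √(2*79/(-140 + 79) - 13302) = √(2*79/(-61) - 13302) = √(2*79*(-1/61) - 13302) = √(-158/61 - 13302) = √(-811580/61) = 2*I*√12376595/61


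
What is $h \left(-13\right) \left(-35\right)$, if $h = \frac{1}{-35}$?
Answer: $-13$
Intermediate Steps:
$h = - \frac{1}{35} \approx -0.028571$
$h \left(-13\right) \left(-35\right) = \left(- \frac{1}{35}\right) \left(-13\right) \left(-35\right) = \frac{13}{35} \left(-35\right) = -13$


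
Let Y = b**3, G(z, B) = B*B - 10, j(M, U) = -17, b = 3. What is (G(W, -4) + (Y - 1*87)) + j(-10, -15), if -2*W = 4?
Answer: -71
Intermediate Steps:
W = -2 (W = -1/2*4 = -2)
G(z, B) = -10 + B**2 (G(z, B) = B**2 - 10 = -10 + B**2)
Y = 27 (Y = 3**3 = 27)
(G(W, -4) + (Y - 1*87)) + j(-10, -15) = ((-10 + (-4)**2) + (27 - 1*87)) - 17 = ((-10 + 16) + (27 - 87)) - 17 = (6 - 60) - 17 = -54 - 17 = -71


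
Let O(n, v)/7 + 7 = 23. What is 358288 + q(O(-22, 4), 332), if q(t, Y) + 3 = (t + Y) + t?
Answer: 358841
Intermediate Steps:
O(n, v) = 112 (O(n, v) = -49 + 7*23 = -49 + 161 = 112)
q(t, Y) = -3 + Y + 2*t (q(t, Y) = -3 + ((t + Y) + t) = -3 + ((Y + t) + t) = -3 + (Y + 2*t) = -3 + Y + 2*t)
358288 + q(O(-22, 4), 332) = 358288 + (-3 + 332 + 2*112) = 358288 + (-3 + 332 + 224) = 358288 + 553 = 358841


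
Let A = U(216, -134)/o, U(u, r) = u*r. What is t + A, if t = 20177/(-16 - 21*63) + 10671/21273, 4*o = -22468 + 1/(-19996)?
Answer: -5736923145862276/609393147866503 ≈ -9.4142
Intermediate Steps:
U(u, r) = r*u
o = -449270129/79984 (o = (-22468 + 1/(-19996))/4 = (-22468 - 1/19996)/4 = (1/4)*(-449270129/19996) = -449270129/79984 ≈ -5617.0)
A = 2315056896/449270129 (A = (-134*216)/(-449270129/79984) = -28944*(-79984/449270129) = 2315056896/449270129 ≈ 5.1529)
t = -138312284/9494849 (t = 20177/(-16 - 1323) + 10671*(1/21273) = 20177/(-1339) + 3557/7091 = 20177*(-1/1339) + 3557/7091 = -20177/1339 + 3557/7091 = -138312284/9494849 ≈ -14.567)
t + A = -138312284/9494849 + 2315056896/449270129 = -5736923145862276/609393147866503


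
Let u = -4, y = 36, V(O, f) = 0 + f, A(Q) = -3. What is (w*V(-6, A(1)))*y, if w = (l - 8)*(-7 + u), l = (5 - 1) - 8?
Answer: -14256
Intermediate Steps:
V(O, f) = f
l = -4 (l = 4 - 8 = -4)
w = 132 (w = (-4 - 8)*(-7 - 4) = -12*(-11) = 132)
(w*V(-6, A(1)))*y = (132*(-3))*36 = -396*36 = -14256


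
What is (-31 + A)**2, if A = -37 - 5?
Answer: 5329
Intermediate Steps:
A = -42
(-31 + A)**2 = (-31 - 42)**2 = (-73)**2 = 5329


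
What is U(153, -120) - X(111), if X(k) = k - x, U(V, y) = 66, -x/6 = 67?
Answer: -447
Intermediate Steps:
x = -402 (x = -6*67 = -402)
X(k) = 402 + k (X(k) = k - 1*(-402) = k + 402 = 402 + k)
U(153, -120) - X(111) = 66 - (402 + 111) = 66 - 1*513 = 66 - 513 = -447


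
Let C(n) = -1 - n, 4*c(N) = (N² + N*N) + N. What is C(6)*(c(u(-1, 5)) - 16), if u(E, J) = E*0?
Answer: 112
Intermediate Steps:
u(E, J) = 0
c(N) = N²/2 + N/4 (c(N) = ((N² + N*N) + N)/4 = ((N² + N²) + N)/4 = (2*N² + N)/4 = (N + 2*N²)/4 = N²/2 + N/4)
C(6)*(c(u(-1, 5)) - 16) = (-1 - 1*6)*((¼)*0*(1 + 2*0) - 16) = (-1 - 6)*((¼)*0*(1 + 0) - 16) = -7*((¼)*0*1 - 16) = -7*(0 - 16) = -7*(-16) = 112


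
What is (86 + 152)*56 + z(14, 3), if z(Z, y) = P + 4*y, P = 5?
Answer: 13345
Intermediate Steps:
z(Z, y) = 5 + 4*y
(86 + 152)*56 + z(14, 3) = (86 + 152)*56 + (5 + 4*3) = 238*56 + (5 + 12) = 13328 + 17 = 13345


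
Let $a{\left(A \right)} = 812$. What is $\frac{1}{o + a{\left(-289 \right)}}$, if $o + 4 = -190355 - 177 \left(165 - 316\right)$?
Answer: $- \frac{1}{162820} \approx -6.1418 \cdot 10^{-6}$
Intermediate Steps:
$o = -163632$ ($o = -4 - \left(190355 + 177 \left(165 - 316\right)\right) = -4 - \left(190355 + 177 \left(-151\right)\right) = -4 - 163628 = -163632$)
$\frac{1}{o + a{\left(-289 \right)}} = \frac{1}{-163632 + 812} = \frac{1}{-162820} = - \frac{1}{162820}$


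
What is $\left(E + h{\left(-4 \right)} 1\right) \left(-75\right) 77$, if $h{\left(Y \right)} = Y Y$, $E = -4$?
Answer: $-69300$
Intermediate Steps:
$h{\left(Y \right)} = Y^{2}$
$\left(E + h{\left(-4 \right)} 1\right) \left(-75\right) 77 = \left(-4 + \left(-4\right)^{2} \cdot 1\right) \left(-75\right) 77 = \left(-4 + 16 \cdot 1\right) \left(-75\right) 77 = \left(-4 + 16\right) \left(-75\right) 77 = 12 \left(-75\right) 77 = \left(-900\right) 77 = -69300$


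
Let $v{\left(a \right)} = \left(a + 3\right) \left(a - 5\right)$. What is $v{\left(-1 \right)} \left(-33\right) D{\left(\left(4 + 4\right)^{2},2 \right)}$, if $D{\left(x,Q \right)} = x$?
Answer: $25344$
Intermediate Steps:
$v{\left(a \right)} = \left(-5 + a\right) \left(3 + a\right)$ ($v{\left(a \right)} = \left(3 + a\right) \left(-5 + a\right) = \left(-5 + a\right) \left(3 + a\right)$)
$v{\left(-1 \right)} \left(-33\right) D{\left(\left(4 + 4\right)^{2},2 \right)} = \left(-15 + \left(-1\right)^{2} - -2\right) \left(-33\right) \left(4 + 4\right)^{2} = \left(-15 + 1 + 2\right) \left(-33\right) 8^{2} = \left(-12\right) \left(-33\right) 64 = 396 \cdot 64 = 25344$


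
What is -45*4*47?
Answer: -8460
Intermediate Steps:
-45*4*47 = -180*47 = -8460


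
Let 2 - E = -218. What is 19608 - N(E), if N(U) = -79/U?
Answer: 4313839/220 ≈ 19608.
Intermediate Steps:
E = 220 (E = 2 - 1*(-218) = 2 + 218 = 220)
19608 - N(E) = 19608 - (-79)/220 = 19608 - 1*(-79/220) = 19608 + 79/220 = 4313839/220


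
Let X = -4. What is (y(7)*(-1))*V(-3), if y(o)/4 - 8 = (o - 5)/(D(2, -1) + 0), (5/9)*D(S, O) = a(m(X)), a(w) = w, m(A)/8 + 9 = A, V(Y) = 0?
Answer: 0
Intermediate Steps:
m(A) = -72 + 8*A
D(S, O) = -936/5 (D(S, O) = 9*(-72 + 8*(-4))/5 = 9*(-72 - 32)/5 = (9/5)*(-104) = -936/5)
y(o) = 7513/234 - 5*o/234 (y(o) = 32 + 4*((o - 5)/(-936/5 + 0)) = 32 + 4*((-5 + o)/(-936/5)) = 32 + 4*((-5 + o)*(-5/936)) = 32 + 4*(25/936 - 5*o/936) = 32 + (25/234 - 5*o/234) = 7513/234 - 5*o/234)
(y(7)*(-1))*V(-3) = ((7513/234 - 5/234*7)*(-1))*0 = ((7513/234 - 35/234)*(-1))*0 = ((3739/117)*(-1))*0 = -3739/117*0 = 0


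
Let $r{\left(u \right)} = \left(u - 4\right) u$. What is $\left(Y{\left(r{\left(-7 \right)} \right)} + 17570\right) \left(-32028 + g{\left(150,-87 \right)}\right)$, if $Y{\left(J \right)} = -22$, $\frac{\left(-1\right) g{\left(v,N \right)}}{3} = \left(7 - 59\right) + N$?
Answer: $-554709828$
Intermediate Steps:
$r{\left(u \right)} = u \left(-4 + u\right)$ ($r{\left(u \right)} = \left(-4 + u\right) u = u \left(-4 + u\right)$)
$g{\left(v,N \right)} = 156 - 3 N$ ($g{\left(v,N \right)} = - 3 \left(\left(7 - 59\right) + N\right) = - 3 \left(-52 + N\right) = 156 - 3 N$)
$\left(Y{\left(r{\left(-7 \right)} \right)} + 17570\right) \left(-32028 + g{\left(150,-87 \right)}\right) = \left(-22 + 17570\right) \left(-32028 + \left(156 - -261\right)\right) = 17548 \left(-32028 + \left(156 + 261\right)\right) = 17548 \left(-32028 + 417\right) = 17548 \left(-31611\right) = -554709828$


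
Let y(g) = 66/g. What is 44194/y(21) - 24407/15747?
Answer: 2435461736/173217 ≈ 14060.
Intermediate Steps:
44194/y(21) - 24407/15747 = 44194/((66/21)) - 24407/15747 = 44194/((66*(1/21))) - 24407*1/15747 = 44194/(22/7) - 24407/15747 = 44194*(7/22) - 24407/15747 = 154679/11 - 24407/15747 = 2435461736/173217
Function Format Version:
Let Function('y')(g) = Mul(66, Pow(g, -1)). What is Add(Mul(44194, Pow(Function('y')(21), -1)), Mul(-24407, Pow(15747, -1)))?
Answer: Rational(2435461736, 173217) ≈ 14060.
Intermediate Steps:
Add(Mul(44194, Pow(Function('y')(21), -1)), Mul(-24407, Pow(15747, -1))) = Add(Mul(44194, Pow(Mul(66, Pow(21, -1)), -1)), Mul(-24407, Pow(15747, -1))) = Add(Mul(44194, Pow(Mul(66, Rational(1, 21)), -1)), Mul(-24407, Rational(1, 15747))) = Add(Mul(44194, Pow(Rational(22, 7), -1)), Rational(-24407, 15747)) = Add(Mul(44194, Rational(7, 22)), Rational(-24407, 15747)) = Add(Rational(154679, 11), Rational(-24407, 15747)) = Rational(2435461736, 173217)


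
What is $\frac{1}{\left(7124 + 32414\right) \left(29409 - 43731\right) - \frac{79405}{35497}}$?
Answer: $- \frac{35497}{20100646167697} \approx -1.766 \cdot 10^{-9}$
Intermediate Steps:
$\frac{1}{\left(7124 + 32414\right) \left(29409 - 43731\right) - \frac{79405}{35497}} = \frac{1}{39538 \left(-14322\right) - \frac{79405}{35497}} = \frac{1}{-566263236 - \frac{79405}{35497}} = \frac{1}{- \frac{20100646167697}{35497}} = - \frac{35497}{20100646167697}$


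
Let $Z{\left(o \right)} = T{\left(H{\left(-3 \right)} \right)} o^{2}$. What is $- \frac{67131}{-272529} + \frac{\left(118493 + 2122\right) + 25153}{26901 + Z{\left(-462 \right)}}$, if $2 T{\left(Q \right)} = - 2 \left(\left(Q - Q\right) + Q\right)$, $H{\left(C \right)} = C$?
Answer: $\frac{1341555965}{2886354639} \approx 0.46479$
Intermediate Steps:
$T{\left(Q \right)} = - Q$ ($T{\left(Q \right)} = \frac{\left(-2\right) \left(\left(Q - Q\right) + Q\right)}{2} = \frac{\left(-2\right) \left(0 + Q\right)}{2} = \frac{\left(-2\right) Q}{2} = - Q$)
$Z{\left(o \right)} = 3 o^{2}$ ($Z{\left(o \right)} = \left(-1\right) \left(-3\right) o^{2} = 3 o^{2}$)
$- \frac{67131}{-272529} + \frac{\left(118493 + 2122\right) + 25153}{26901 + Z{\left(-462 \right)}} = - \frac{67131}{-272529} + \frac{\left(118493 + 2122\right) + 25153}{26901 + 3 \left(-462\right)^{2}} = \left(-67131\right) \left(- \frac{1}{272529}\right) + \frac{120615 + 25153}{26901 + 3 \cdot 213444} = \frac{7459}{30281} + \frac{145768}{26901 + 640332} = \frac{7459}{30281} + \frac{145768}{667233} = \frac{7459}{30281} + 145768 \cdot \frac{1}{667233} = \frac{7459}{30281} + \frac{20824}{95319} = \frac{1341555965}{2886354639}$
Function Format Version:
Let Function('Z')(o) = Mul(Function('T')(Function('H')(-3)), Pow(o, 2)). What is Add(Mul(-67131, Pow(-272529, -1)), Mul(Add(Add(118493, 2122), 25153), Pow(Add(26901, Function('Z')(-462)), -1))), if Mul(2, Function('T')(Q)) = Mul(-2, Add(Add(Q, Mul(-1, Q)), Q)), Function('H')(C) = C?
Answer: Rational(1341555965, 2886354639) ≈ 0.46479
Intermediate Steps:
Function('T')(Q) = Mul(-1, Q) (Function('T')(Q) = Mul(Rational(1, 2), Mul(-2, Add(Add(Q, Mul(-1, Q)), Q))) = Mul(Rational(1, 2), Mul(-2, Add(0, Q))) = Mul(Rational(1, 2), Mul(-2, Q)) = Mul(-1, Q))
Function('Z')(o) = Mul(3, Pow(o, 2)) (Function('Z')(o) = Mul(Mul(-1, -3), Pow(o, 2)) = Mul(3, Pow(o, 2)))
Add(Mul(-67131, Pow(-272529, -1)), Mul(Add(Add(118493, 2122), 25153), Pow(Add(26901, Function('Z')(-462)), -1))) = Add(Mul(-67131, Pow(-272529, -1)), Mul(Add(Add(118493, 2122), 25153), Pow(Add(26901, Mul(3, Pow(-462, 2))), -1))) = Add(Mul(-67131, Rational(-1, 272529)), Mul(Add(120615, 25153), Pow(Add(26901, Mul(3, 213444)), -1))) = Add(Rational(7459, 30281), Mul(145768, Pow(Add(26901, 640332), -1))) = Add(Rational(7459, 30281), Mul(145768, Pow(667233, -1))) = Add(Rational(7459, 30281), Mul(145768, Rational(1, 667233))) = Add(Rational(7459, 30281), Rational(20824, 95319)) = Rational(1341555965, 2886354639)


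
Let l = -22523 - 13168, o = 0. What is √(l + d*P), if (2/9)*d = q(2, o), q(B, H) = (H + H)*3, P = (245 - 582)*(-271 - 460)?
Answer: I*√35691 ≈ 188.92*I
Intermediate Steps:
P = 246347 (P = -337*(-731) = 246347)
q(B, H) = 6*H (q(B, H) = (2*H)*3 = 6*H)
d = 0 (d = 9*(6*0)/2 = (9/2)*0 = 0)
l = -35691
√(l + d*P) = √(-35691 + 0*246347) = √(-35691 + 0) = √(-35691) = I*√35691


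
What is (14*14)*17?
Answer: 3332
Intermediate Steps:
(14*14)*17 = 196*17 = 3332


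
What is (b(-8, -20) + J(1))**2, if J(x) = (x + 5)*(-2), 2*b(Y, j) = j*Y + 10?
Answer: 5329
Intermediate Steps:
b(Y, j) = 5 + Y*j/2 (b(Y, j) = (j*Y + 10)/2 = (Y*j + 10)/2 = (10 + Y*j)/2 = 5 + Y*j/2)
J(x) = -10 - 2*x (J(x) = (5 + x)*(-2) = -10 - 2*x)
(b(-8, -20) + J(1))**2 = ((5 + (1/2)*(-8)*(-20)) + (-10 - 2*1))**2 = ((5 + 80) + (-10 - 2))**2 = (85 - 12)**2 = 73**2 = 5329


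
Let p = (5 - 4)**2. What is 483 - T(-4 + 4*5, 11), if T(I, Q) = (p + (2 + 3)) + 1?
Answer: 476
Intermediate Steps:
p = 1 (p = 1**2 = 1)
T(I, Q) = 7 (T(I, Q) = (1 + (2 + 3)) + 1 = (1 + 5) + 1 = 6 + 1 = 7)
483 - T(-4 + 4*5, 11) = 483 - 1*7 = 483 - 7 = 476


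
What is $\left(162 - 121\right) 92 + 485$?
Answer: $4257$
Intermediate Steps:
$\left(162 - 121\right) 92 + 485 = 41 \cdot 92 + 485 = 3772 + 485 = 4257$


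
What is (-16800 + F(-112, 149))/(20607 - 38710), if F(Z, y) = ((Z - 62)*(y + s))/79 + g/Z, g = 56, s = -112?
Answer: 2667355/2860274 ≈ 0.93255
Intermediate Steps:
F(Z, y) = 56/Z + (-112 + y)*(-62 + Z)/79 (F(Z, y) = ((Z - 62)*(y - 112))/79 + 56/Z = ((-62 + Z)*(-112 + y))*(1/79) + 56/Z = ((-112 + y)*(-62 + Z))*(1/79) + 56/Z = (-112 + y)*(-62 + Z)/79 + 56/Z = 56/Z + (-112 + y)*(-62 + Z)/79)
(-16800 + F(-112, 149))/(20607 - 38710) = (-16800 + (1/79)*(4424 - 112*(6944 - 112*(-112) - 62*149 - 112*149))/(-112))/(20607 - 38710) = (-16800 + (1/79)*(-1/112)*(4424 - 112*(6944 + 12544 - 9238 - 16688)))/(-18103) = (-16800 + (1/79)*(-1/112)*(4424 - 112*(-6438)))*(-1/18103) = (-16800 + (1/79)*(-1/112)*(4424 + 721056))*(-1/18103) = (-16800 + (1/79)*(-1/112)*725480)*(-1/18103) = (-16800 - 12955/158)*(-1/18103) = -2667355/158*(-1/18103) = 2667355/2860274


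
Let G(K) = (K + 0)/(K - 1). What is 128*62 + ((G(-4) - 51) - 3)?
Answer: 39414/5 ≈ 7882.8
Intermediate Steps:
G(K) = K/(-1 + K)
128*62 + ((G(-4) - 51) - 3) = 128*62 + ((-4/(-1 - 4) - 51) - 3) = 7936 + ((-4/(-5) - 51) - 3) = 7936 + ((-4*(-⅕) - 51) - 3) = 7936 + ((⅘ - 51) - 3) = 7936 + (-251/5 - 3) = 7936 - 266/5 = 39414/5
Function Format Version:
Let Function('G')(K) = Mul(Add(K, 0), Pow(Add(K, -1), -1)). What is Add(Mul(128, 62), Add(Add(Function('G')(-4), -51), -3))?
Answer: Rational(39414, 5) ≈ 7882.8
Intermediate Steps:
Function('G')(K) = Mul(K, Pow(Add(-1, K), -1))
Add(Mul(128, 62), Add(Add(Function('G')(-4), -51), -3)) = Add(Mul(128, 62), Add(Add(Mul(-4, Pow(Add(-1, -4), -1)), -51), -3)) = Add(7936, Add(Add(Mul(-4, Pow(-5, -1)), -51), -3)) = Add(7936, Add(Add(Mul(-4, Rational(-1, 5)), -51), -3)) = Add(7936, Add(Add(Rational(4, 5), -51), -3)) = Add(7936, Add(Rational(-251, 5), -3)) = Add(7936, Rational(-266, 5)) = Rational(39414, 5)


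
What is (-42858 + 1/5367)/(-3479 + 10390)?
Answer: -230018885/37091337 ≈ -6.2014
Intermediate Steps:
(-42858 + 1/5367)/(-3479 + 10390) = (-42858 + 1/5367)/6911 = -230018885/5367*1/6911 = -230018885/37091337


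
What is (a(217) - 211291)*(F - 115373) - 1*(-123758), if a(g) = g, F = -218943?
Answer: 70565539142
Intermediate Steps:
(a(217) - 211291)*(F - 115373) - 1*(-123758) = (217 - 211291)*(-218943 - 115373) - 1*(-123758) = -211074*(-334316) + 123758 = 70565415384 + 123758 = 70565539142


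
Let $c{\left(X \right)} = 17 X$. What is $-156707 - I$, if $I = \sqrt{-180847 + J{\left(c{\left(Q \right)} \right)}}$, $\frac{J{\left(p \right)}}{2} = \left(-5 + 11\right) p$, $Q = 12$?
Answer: $-156707 - i \sqrt{178399} \approx -1.5671 \cdot 10^{5} - 422.37 i$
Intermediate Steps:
$J{\left(p \right)} = 12 p$ ($J{\left(p \right)} = 2 \left(-5 + 11\right) p = 2 \cdot 6 p = 12 p$)
$I = i \sqrt{178399}$ ($I = \sqrt{-180847 + 12 \cdot 17 \cdot 12} = \sqrt{-180847 + 12 \cdot 204} = \sqrt{-180847 + 2448} = \sqrt{-178399} = i \sqrt{178399} \approx 422.37 i$)
$-156707 - I = -156707 - i \sqrt{178399}$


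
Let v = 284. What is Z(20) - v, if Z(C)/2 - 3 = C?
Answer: -238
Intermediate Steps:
Z(C) = 6 + 2*C
Z(20) - v = (6 + 2*20) - 1*284 = (6 + 40) - 284 = 46 - 284 = -238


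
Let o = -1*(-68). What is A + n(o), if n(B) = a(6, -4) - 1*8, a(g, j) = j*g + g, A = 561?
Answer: 535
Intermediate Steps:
a(g, j) = g + g*j (a(g, j) = g*j + g = g + g*j)
o = 68
n(B) = -26 (n(B) = 6*(1 - 4) - 1*8 = 6*(-3) - 8 = -18 - 8 = -26)
A + n(o) = 561 - 26 = 535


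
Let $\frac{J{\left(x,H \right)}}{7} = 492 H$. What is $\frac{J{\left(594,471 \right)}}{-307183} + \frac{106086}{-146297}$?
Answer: $- \frac{269899690566}{44939951351} \approx -6.0058$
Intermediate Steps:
$J{\left(x,H \right)} = 3444 H$ ($J{\left(x,H \right)} = 7 \cdot 492 H = 3444 H$)
$\frac{J{\left(594,471 \right)}}{-307183} + \frac{106086}{-146297} = \frac{3444 \cdot 471}{-307183} + \frac{106086}{-146297} = 1622124 \left(- \frac{1}{307183}\right) + 106086 \left(- \frac{1}{146297}\right) = - \frac{1622124}{307183} - \frac{106086}{146297} = - \frac{269899690566}{44939951351}$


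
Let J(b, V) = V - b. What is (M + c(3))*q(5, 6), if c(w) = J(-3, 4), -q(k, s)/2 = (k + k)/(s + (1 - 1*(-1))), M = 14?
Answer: -105/2 ≈ -52.500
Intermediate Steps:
q(k, s) = -4*k/(2 + s) (q(k, s) = -2*(k + k)/(s + (1 - 1*(-1))) = -2*2*k/(s + (1 + 1)) = -2*2*k/(s + 2) = -2*2*k/(2 + s) = -4*k/(2 + s))
c(w) = 7 (c(w) = 4 - 1*(-3) = 4 + 3 = 7)
(M + c(3))*q(5, 6) = (14 + 7)*(-4*5/(2 + 6)) = 21*(-4*5/8) = 21*(-4*5*⅛) = 21*(-5/2) = -105/2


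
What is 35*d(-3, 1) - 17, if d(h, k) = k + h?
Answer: -87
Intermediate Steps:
d(h, k) = h + k
35*d(-3, 1) - 17 = 35*(-3 + 1) - 17 = 35*(-2) - 17 = -70 - 17 = -87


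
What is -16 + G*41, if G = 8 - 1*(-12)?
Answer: 804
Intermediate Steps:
G = 20 (G = 8 + 12 = 20)
-16 + G*41 = -16 + 20*41 = -16 + 820 = 804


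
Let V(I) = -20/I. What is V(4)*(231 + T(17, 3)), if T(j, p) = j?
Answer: -1240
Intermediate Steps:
V(4)*(231 + T(17, 3)) = (-20/4)*(231 + 17) = -20*¼*248 = -5*248 = -1240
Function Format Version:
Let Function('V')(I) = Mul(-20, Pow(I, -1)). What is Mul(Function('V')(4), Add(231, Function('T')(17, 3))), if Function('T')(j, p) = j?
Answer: -1240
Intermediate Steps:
Mul(Function('V')(4), Add(231, Function('T')(17, 3))) = Mul(Mul(-20, Pow(4, -1)), Add(231, 17)) = Mul(Mul(-20, Rational(1, 4)), 248) = Mul(-5, 248) = -1240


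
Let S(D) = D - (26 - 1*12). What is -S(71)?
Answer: -57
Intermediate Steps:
S(D) = -14 + D (S(D) = D - (26 - 12) = D - 1*14 = D - 14 = -14 + D)
-S(71) = -(-14 + 71) = -1*57 = -57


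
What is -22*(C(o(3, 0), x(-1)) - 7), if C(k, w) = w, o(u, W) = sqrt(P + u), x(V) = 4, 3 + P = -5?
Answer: 66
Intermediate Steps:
P = -8 (P = -3 - 5 = -8)
o(u, W) = sqrt(-8 + u)
-22*(C(o(3, 0), x(-1)) - 7) = -22*(4 - 7) = -22*(-3) = 66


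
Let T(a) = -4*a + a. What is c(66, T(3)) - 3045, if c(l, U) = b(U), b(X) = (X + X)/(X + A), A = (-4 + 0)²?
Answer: -21333/7 ≈ -3047.6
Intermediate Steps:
A = 16 (A = (-4)² = 16)
b(X) = 2*X/(16 + X) (b(X) = (X + X)/(X + 16) = (2*X)/(16 + X) = 2*X/(16 + X))
T(a) = -3*a
c(l, U) = 2*U/(16 + U)
c(66, T(3)) - 3045 = 2*(-3*3)/(16 - 3*3) - 3045 = 2*(-9)/(16 - 9) - 3045 = 2*(-9)/7 - 3045 = 2*(-9)*(⅐) - 3045 = -18/7 - 3045 = -21333/7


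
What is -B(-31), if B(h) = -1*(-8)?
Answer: -8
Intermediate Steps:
B(h) = 8
-B(-31) = -1*8 = -8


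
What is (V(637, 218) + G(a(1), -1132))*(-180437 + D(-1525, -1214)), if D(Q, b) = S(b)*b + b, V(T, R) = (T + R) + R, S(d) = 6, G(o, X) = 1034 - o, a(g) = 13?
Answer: -395629890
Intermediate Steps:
V(T, R) = T + 2*R (V(T, R) = (R + T) + R = T + 2*R)
D(Q, b) = 7*b (D(Q, b) = 6*b + b = 7*b)
(V(637, 218) + G(a(1), -1132))*(-180437 + D(-1525, -1214)) = ((637 + 2*218) + (1034 - 1*13))*(-180437 + 7*(-1214)) = ((637 + 436) + (1034 - 13))*(-180437 - 8498) = (1073 + 1021)*(-188935) = 2094*(-188935) = -395629890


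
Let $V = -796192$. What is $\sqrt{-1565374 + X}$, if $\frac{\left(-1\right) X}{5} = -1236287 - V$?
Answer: $\sqrt{635101} \approx 796.93$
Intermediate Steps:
$X = 2200475$ ($X = - 5 \left(-1236287 - -796192\right) = - 5 \left(-1236287 + 796192\right) = \left(-5\right) \left(-440095\right) = 2200475$)
$\sqrt{-1565374 + X} = \sqrt{-1565374 + 2200475} = \sqrt{635101}$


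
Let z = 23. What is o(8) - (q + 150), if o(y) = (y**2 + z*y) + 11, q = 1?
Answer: 108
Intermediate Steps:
o(y) = 11 + y**2 + 23*y (o(y) = (y**2 + 23*y) + 11 = 11 + y**2 + 23*y)
o(8) - (q + 150) = (11 + 8**2 + 23*8) - (1 + 150) = (11 + 64 + 184) - 1*151 = 259 - 151 = 108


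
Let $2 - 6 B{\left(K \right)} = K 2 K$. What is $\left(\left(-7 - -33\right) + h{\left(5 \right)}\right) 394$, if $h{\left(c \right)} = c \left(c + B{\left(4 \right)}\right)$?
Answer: $10244$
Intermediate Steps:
$B{\left(K \right)} = \frac{1}{3} - \frac{K^{2}}{3}$ ($B{\left(K \right)} = \frac{1}{3} - \frac{K 2 K}{6} = \frac{1}{3} - \frac{2 K K}{6} = \frac{1}{3} - \frac{2 K^{2}}{6} = \frac{1}{3} - \frac{K^{2}}{3}$)
$h{\left(c \right)} = c \left(-5 + c\right)$ ($h{\left(c \right)} = c \left(c + \left(\frac{1}{3} - \frac{4^{2}}{3}\right)\right) = c \left(c + \left(\frac{1}{3} - \frac{16}{3}\right)\right) = c \left(c - 5\right) = c \left(-5 + c\right)$)
$\left(\left(-7 - -33\right) + h{\left(5 \right)}\right) 394 = \left(\left(-7 - -33\right) + 5 \left(-5 + 5\right)\right) 394 = \left(\left(-7 + 33\right) + 5 \cdot 0\right) 394 = \left(26 + 0\right) 394 = 26 \cdot 394 = 10244$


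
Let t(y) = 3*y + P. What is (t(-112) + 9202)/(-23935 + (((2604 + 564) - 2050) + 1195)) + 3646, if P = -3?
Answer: 78824949/21622 ≈ 3645.6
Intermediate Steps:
t(y) = -3 + 3*y (t(y) = 3*y - 3 = -3 + 3*y)
(t(-112) + 9202)/(-23935 + (((2604 + 564) - 2050) + 1195)) + 3646 = ((-3 + 3*(-112)) + 9202)/(-23935 + (((2604 + 564) - 2050) + 1195)) + 3646 = ((-3 - 336) + 9202)/(-23935 + ((3168 - 2050) + 1195)) + 3646 = (-339 + 9202)/(-23935 + (1118 + 1195)) + 3646 = 8863/(-23935 + 2313) + 3646 = 8863/(-21622) + 3646 = 8863*(-1/21622) + 3646 = -8863/21622 + 3646 = 78824949/21622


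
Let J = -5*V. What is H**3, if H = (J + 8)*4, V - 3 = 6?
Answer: -3241792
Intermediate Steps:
V = 9 (V = 3 + 6 = 9)
J = -45 (J = -5*9 = -45)
H = -148 (H = (-45 + 8)*4 = -37*4 = -148)
H**3 = (-148)**3 = -3241792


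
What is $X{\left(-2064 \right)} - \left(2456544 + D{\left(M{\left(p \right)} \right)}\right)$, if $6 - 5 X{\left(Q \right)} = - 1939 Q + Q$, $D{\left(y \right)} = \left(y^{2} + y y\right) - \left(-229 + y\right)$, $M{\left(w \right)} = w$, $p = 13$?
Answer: $- \frac{16285516}{5} \approx -3.2571 \cdot 10^{6}$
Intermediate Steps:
$D{\left(y \right)} = 229 - y + 2 y^{2}$ ($D{\left(y \right)} = \left(y^{2} + y^{2}\right) - \left(-229 + y\right) = 2 y^{2} - \left(-229 + y\right) = 229 - y + 2 y^{2}$)
$X{\left(Q \right)} = \frac{6}{5} + \frac{1938 Q}{5}$ ($X{\left(Q \right)} = \frac{6}{5} - \frac{- 1939 Q + Q}{5} = \frac{6}{5} - \frac{\left(-1938\right) Q}{5} = \frac{6}{5} + \frac{1938 Q}{5}$)
$X{\left(-2064 \right)} - \left(2456544 + D{\left(M{\left(p \right)} \right)}\right) = \left(\frac{6}{5} + \frac{1938}{5} \left(-2064\right)\right) - \left(2456544 + \left(229 - 13 + 2 \cdot 13^{2}\right)\right) = \left(\frac{6}{5} - \frac{4000032}{5}\right) - \left(2456544 + \left(229 - 13 + 2 \cdot 169\right)\right) = - \frac{4000026}{5} - \left(2456544 + \left(229 - 13 + 338\right)\right) = - \frac{4000026}{5} - \left(2456544 + 554\right) = - \frac{4000026}{5} - 2457098 = - \frac{16285516}{5}$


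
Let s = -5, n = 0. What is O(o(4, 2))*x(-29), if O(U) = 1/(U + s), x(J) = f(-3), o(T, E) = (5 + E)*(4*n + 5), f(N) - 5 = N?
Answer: 1/15 ≈ 0.066667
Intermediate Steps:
f(N) = 5 + N
o(T, E) = 25 + 5*E (o(T, E) = (5 + E)*(4*0 + 5) = (5 + E)*(0 + 5) = (5 + E)*5 = 25 + 5*E)
x(J) = 2 (x(J) = 5 - 3 = 2)
O(U) = 1/(-5 + U) (O(U) = 1/(U - 5) = 1/(-5 + U))
O(o(4, 2))*x(-29) = 2/(-5 + (25 + 5*2)) = 2/(-5 + (25 + 10)) = 2/(-5 + 35) = 2/30 = (1/30)*2 = 1/15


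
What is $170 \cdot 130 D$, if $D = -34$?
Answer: $-751400$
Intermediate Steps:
$170 \cdot 130 D = 170 \cdot 130 \left(-34\right) = 22100 \left(-34\right) = -751400$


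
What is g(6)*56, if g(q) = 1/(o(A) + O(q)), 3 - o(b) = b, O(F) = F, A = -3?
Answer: 14/3 ≈ 4.6667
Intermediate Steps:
o(b) = 3 - b
g(q) = 1/(6 + q) (g(q) = 1/((3 - 1*(-3)) + q) = 1/((3 + 3) + q) = 1/(6 + q))
g(6)*56 = 56/(6 + 6) = 56/12 = (1/12)*56 = 14/3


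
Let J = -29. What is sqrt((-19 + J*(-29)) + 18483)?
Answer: 3*sqrt(2145) ≈ 138.94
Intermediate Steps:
sqrt((-19 + J*(-29)) + 18483) = sqrt((-19 - 29*(-29)) + 18483) = sqrt((-19 + 841) + 18483) = sqrt(822 + 18483) = sqrt(19305) = 3*sqrt(2145)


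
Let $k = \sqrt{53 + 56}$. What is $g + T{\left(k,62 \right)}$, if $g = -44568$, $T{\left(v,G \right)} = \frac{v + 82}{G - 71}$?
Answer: $- \frac{401194}{9} - \frac{\sqrt{109}}{9} \approx -44578.0$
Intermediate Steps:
$k = \sqrt{109} \approx 10.44$
$T{\left(v,G \right)} = \frac{82 + v}{-71 + G}$
$g + T{\left(k,62 \right)} = -44568 + \frac{82 + \sqrt{109}}{-71 + 62} = -44568 + \frac{82 + \sqrt{109}}{-9} = -44568 - \frac{82 + \sqrt{109}}{9} = -44568 - \left(\frac{82}{9} + \frac{\sqrt{109}}{9}\right) = - \frac{401194}{9} - \frac{\sqrt{109}}{9}$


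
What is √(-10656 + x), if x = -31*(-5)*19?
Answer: I*√7711 ≈ 87.812*I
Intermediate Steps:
x = 2945 (x = 155*19 = 2945)
√(-10656 + x) = √(-10656 + 2945) = √(-7711) = I*√7711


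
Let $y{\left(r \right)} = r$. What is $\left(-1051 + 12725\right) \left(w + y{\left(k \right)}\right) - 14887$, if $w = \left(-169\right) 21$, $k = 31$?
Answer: $-41084019$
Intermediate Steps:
$w = -3549$
$\left(-1051 + 12725\right) \left(w + y{\left(k \right)}\right) - 14887 = \left(-1051 + 12725\right) \left(-3549 + 31\right) - 14887 = 11674 \left(-3518\right) - 14887 = -41069132 - 14887 = -41084019$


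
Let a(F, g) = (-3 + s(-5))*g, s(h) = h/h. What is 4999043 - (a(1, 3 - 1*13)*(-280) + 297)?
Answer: 5004346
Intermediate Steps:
s(h) = 1
a(F, g) = -2*g (a(F, g) = (-3 + 1)*g = -2*g)
4999043 - (a(1, 3 - 1*13)*(-280) + 297) = 4999043 - (-2*(3 - 1*13)*(-280) + 297) = 4999043 - (-2*(3 - 13)*(-280) + 297) = 4999043 - (-2*(-10)*(-280) + 297) = 4999043 - (20*(-280) + 297) = 4999043 - (-5600 + 297) = 4999043 - 1*(-5303) = 4999043 + 5303 = 5004346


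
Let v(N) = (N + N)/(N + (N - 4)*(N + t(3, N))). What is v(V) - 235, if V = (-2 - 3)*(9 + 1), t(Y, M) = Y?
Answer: -146195/622 ≈ -235.04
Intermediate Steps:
V = -50 (V = -5*10 = -50)
v(N) = 2*N/(N + (-4 + N)*(3 + N)) (v(N) = (N + N)/(N + (N - 4)*(N + 3)) = (2*N)/(N + (-4 + N)*(3 + N)) = 2*N/(N + (-4 + N)*(3 + N)))
v(V) - 235 = 2*(-50)/(-12 + (-50)²) - 235 = 2*(-50)/(-12 + 2500) - 235 = 2*(-50)/2488 - 235 = 2*(-50)*(1/2488) - 235 = -25/622 - 235 = -146195/622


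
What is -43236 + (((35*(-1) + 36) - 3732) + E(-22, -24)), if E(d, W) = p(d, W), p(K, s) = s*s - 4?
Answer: -46395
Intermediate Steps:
p(K, s) = -4 + s² (p(K, s) = s² - 4 = -4 + s²)
E(d, W) = -4 + W²
-43236 + (((35*(-1) + 36) - 3732) + E(-22, -24)) = -43236 + (((35*(-1) + 36) - 3732) + (-4 + (-24)²)) = -43236 + (((-35 + 36) - 3732) + (-4 + 576)) = -43236 + ((1 - 3732) + 572) = -43236 + (-3731 + 572) = -43236 - 3159 = -46395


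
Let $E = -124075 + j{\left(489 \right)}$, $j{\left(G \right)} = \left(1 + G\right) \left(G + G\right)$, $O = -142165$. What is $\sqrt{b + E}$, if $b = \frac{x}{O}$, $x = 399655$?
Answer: $\frac{\sqrt{287109549062782}}{28433} \approx 595.94$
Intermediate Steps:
$j{\left(G \right)} = 2 G \left(1 + G\right)$ ($j{\left(G \right)} = \left(1 + G\right) 2 G = 2 G \left(1 + G\right)$)
$b = - \frac{79931}{28433}$ ($b = \frac{399655}{-142165} = 399655 \left(- \frac{1}{142165}\right) = - \frac{79931}{28433} \approx -2.8112$)
$E = 355145$ ($E = -124075 + 2 \cdot 489 \left(1 + 489\right) = -124075 + 2 \cdot 489 \cdot 490 = -124075 + 479220 = 355145$)
$\sqrt{b + E} = \sqrt{- \frac{79931}{28433} + 355145} = \sqrt{\frac{10097757854}{28433}} = \frac{\sqrt{287109549062782}}{28433}$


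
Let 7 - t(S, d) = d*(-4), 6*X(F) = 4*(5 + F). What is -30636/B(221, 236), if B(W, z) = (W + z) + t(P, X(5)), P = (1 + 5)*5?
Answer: -999/16 ≈ -62.438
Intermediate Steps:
P = 30 (P = 6*5 = 30)
X(F) = 10/3 + 2*F/3 (X(F) = (4*(5 + F))/6 = (20 + 4*F)/6 = 10/3 + 2*F/3)
t(S, d) = 7 + 4*d (t(S, d) = 7 - d*(-4) = 7 - (-4)*d = 7 + 4*d)
B(W, z) = 101/3 + W + z (B(W, z) = (W + z) + (7 + 4*(10/3 + (2/3)*5)) = (W + z) + (7 + 4*(10/3 + 10/3)) = (W + z) + (7 + 4*(20/3)) = (W + z) + (7 + 80/3) = (W + z) + 101/3 = 101/3 + W + z)
-30636/B(221, 236) = -30636/(101/3 + 221 + 236) = -30636/1472/3 = -30636*3/1472 = -999/16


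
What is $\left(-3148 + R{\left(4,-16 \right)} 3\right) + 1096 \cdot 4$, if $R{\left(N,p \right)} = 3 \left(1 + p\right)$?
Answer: $1101$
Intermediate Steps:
$R{\left(N,p \right)} = 3 + 3 p$
$\left(-3148 + R{\left(4,-16 \right)} 3\right) + 1096 \cdot 4 = \left(-3148 + \left(3 + 3 \left(-16\right)\right) 3\right) + 1096 \cdot 4 = \left(-3148 + \left(3 - 48\right) 3\right) + 4384 = \left(-3148 - 135\right) + 4384 = -3283 + 4384 = 1101$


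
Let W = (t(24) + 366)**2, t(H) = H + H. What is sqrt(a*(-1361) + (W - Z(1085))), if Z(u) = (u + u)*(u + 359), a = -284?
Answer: 26*I*sqrt(3810) ≈ 1604.9*I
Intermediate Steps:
Z(u) = 2*u*(359 + u) (Z(u) = (2*u)*(359 + u) = 2*u*(359 + u))
t(H) = 2*H
W = 171396 (W = (2*24 + 366)**2 = (48 + 366)**2 = 414**2 = 171396)
sqrt(a*(-1361) + (W - Z(1085))) = sqrt(-284*(-1361) + (171396 - 2*1085*(359 + 1085))) = sqrt(386524 + (171396 - 2*1085*1444)) = sqrt(386524 + (171396 - 1*3133480)) = sqrt(386524 + (171396 - 3133480)) = sqrt(386524 - 2962084) = sqrt(-2575560) = 26*I*sqrt(3810)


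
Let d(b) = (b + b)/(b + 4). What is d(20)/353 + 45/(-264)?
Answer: -15445/93192 ≈ -0.16573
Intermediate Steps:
d(b) = 2*b/(4 + b) (d(b) = (2*b)/(4 + b) = 2*b/(4 + b))
d(20)/353 + 45/(-264) = (2*20/(4 + 20))/353 + 45/(-264) = (2*20/24)*(1/353) + 45*(-1/264) = (2*20*(1/24))*(1/353) - 15/88 = (5/3)*(1/353) - 15/88 = 5/1059 - 15/88 = -15445/93192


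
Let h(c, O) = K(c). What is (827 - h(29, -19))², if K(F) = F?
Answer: 636804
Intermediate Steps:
h(c, O) = c
(827 - h(29, -19))² = (827 - 1*29)² = (827 - 29)² = 798² = 636804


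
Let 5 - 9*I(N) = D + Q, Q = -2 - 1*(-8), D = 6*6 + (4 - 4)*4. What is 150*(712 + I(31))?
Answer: 318550/3 ≈ 1.0618e+5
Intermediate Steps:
D = 36 (D = 36 + 0*4 = 36 + 0 = 36)
Q = 6 (Q = -2 + 8 = 6)
I(N) = -37/9 (I(N) = 5/9 - (36 + 6)/9 = 5/9 - ⅑*42 = 5/9 - 14/3 = -37/9)
150*(712 + I(31)) = 150*(712 - 37/9) = 150*(6371/9) = 318550/3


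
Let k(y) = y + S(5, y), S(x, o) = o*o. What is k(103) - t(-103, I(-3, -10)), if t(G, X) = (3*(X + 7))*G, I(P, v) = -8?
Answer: 10403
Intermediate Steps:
S(x, o) = o²
t(G, X) = G*(21 + 3*X) (t(G, X) = (3*(7 + X))*G = (21 + 3*X)*G = G*(21 + 3*X))
k(y) = y + y²
k(103) - t(-103, I(-3, -10)) = 103*(1 + 103) - 3*(-103)*(7 - 8) = 103*104 - 3*(-103)*(-1) = 10712 - 1*309 = 10712 - 309 = 10403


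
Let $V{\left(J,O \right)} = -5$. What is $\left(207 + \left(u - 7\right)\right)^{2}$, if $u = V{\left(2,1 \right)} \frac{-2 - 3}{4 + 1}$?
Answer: $42025$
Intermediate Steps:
$u = 5$ ($u = - 5 \frac{-2 - 3}{4 + 1} = - 5 \left(- \frac{5}{5}\right) = - 5 \left(\left(-5\right) \frac{1}{5}\right) = \left(-5\right) \left(-1\right) = 5$)
$\left(207 + \left(u - 7\right)\right)^{2} = \left(207 + \left(5 - 7\right)\right)^{2} = \left(207 - 2\right)^{2} = 205^{2} = 42025$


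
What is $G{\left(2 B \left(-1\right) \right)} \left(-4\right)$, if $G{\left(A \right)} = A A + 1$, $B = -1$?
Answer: $-20$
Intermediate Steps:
$G{\left(A \right)} = 1 + A^{2}$ ($G{\left(A \right)} = A^{2} + 1 = 1 + A^{2}$)
$G{\left(2 B \left(-1\right) \right)} \left(-4\right) = \left(1 + \left(2 \left(-1\right) \left(-1\right)\right)^{2}\right) \left(-4\right) = \left(1 + \left(\left(-2\right) \left(-1\right)\right)^{2}\right) \left(-4\right) = \left(1 + 2^{2}\right) \left(-4\right) = \left(1 + 4\right) \left(-4\right) = 5 \left(-4\right) = -20$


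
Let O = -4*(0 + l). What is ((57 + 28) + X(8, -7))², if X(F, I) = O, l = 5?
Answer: 4225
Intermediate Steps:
O = -20 (O = -4*(0 + 5) = -4*5 = -20)
X(F, I) = -20
((57 + 28) + X(8, -7))² = ((57 + 28) - 20)² = (85 - 20)² = 65² = 4225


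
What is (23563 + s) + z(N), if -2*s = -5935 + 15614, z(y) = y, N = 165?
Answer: 37777/2 ≈ 18889.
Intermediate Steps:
s = -9679/2 (s = -(-5935 + 15614)/2 = -½*9679 = -9679/2 ≈ -4839.5)
(23563 + s) + z(N) = (23563 - 9679/2) + 165 = 37447/2 + 165 = 37777/2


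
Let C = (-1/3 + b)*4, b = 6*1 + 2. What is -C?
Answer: -92/3 ≈ -30.667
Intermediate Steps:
b = 8 (b = 6 + 2 = 8)
C = 92/3 (C = (-1/3 + 8)*4 = (-1*⅓ + 8)*4 = (-⅓ + 8)*4 = (23/3)*4 = 92/3 ≈ 30.667)
-C = -1*92/3 = -92/3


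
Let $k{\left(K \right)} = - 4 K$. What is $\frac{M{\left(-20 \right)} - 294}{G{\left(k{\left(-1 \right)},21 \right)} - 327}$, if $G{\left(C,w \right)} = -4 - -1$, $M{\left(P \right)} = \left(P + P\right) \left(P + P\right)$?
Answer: $- \frac{653}{165} \approx -3.9576$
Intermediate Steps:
$M{\left(P \right)} = 4 P^{2}$ ($M{\left(P \right)} = 2 P 2 P = 4 P^{2}$)
$G{\left(C,w \right)} = -3$ ($G{\left(C,w \right)} = -4 + 1 = -3$)
$\frac{M{\left(-20 \right)} - 294}{G{\left(k{\left(-1 \right)},21 \right)} - 327} = \frac{4 \left(-20\right)^{2} - 294}{-3 - 327} = \frac{4 \cdot 400 - 294}{-330} = \left(1600 - 294\right) \left(- \frac{1}{330}\right) = 1306 \left(- \frac{1}{330}\right) = - \frac{653}{165}$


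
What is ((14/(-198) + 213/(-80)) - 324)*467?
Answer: -1208468509/7920 ≈ -1.5258e+5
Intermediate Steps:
((14/(-198) + 213/(-80)) - 324)*467 = ((14*(-1/198) + 213*(-1/80)) - 324)*467 = ((-7/99 - 213/80) - 324)*467 = (-21647/7920 - 324)*467 = -2587727/7920*467 = -1208468509/7920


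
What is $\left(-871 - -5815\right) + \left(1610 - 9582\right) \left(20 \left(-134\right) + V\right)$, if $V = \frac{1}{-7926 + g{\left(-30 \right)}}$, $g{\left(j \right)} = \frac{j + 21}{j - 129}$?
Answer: $\frac{8976962845316}{420075} \approx 2.137 \cdot 10^{7}$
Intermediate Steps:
$g{\left(j \right)} = \frac{21 + j}{-129 + j}$
$V = - \frac{53}{420075}$ ($V = \frac{1}{-7926 + \frac{21 - 30}{-129 - 30}} = \frac{1}{-7926 + \frac{1}{-159} \left(-9\right)} = \frac{1}{-7926 - - \frac{3}{53}} = \frac{1}{-7926 + \frac{3}{53}} = \frac{1}{- \frac{420075}{53}} = - \frac{53}{420075} \approx -0.00012617$)
$\left(-871 - -5815\right) + \left(1610 - 9582\right) \left(20 \left(-134\right) + V\right) = \left(-871 - -5815\right) + \left(1610 - 9582\right) \left(20 \left(-134\right) - \frac{53}{420075}\right) = \left(-871 + \left(-8156 + 13971\right)\right) - 7972 \left(-2680 - \frac{53}{420075}\right) = \left(-871 + 5815\right) - - \frac{8974885994516}{420075} = 4944 + \frac{8974885994516}{420075} = \frac{8976962845316}{420075}$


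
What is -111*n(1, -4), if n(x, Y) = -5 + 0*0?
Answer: 555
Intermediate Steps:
n(x, Y) = -5 (n(x, Y) = -5 + 0 = -5)
-111*n(1, -4) = -111*(-5) = 555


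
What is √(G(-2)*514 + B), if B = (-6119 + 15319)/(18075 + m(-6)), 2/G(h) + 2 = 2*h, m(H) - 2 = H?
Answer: I*√502060846422/54213 ≈ 13.07*I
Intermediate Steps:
m(H) = 2 + H
G(h) = 2/(-2 + 2*h)
B = 9200/18071 (B = (-6119 + 15319)/(18075 + (2 - 6)) = 9200/(18075 - 4) = 9200/18071 ≈ 0.50910)
√(G(-2)*514 + B) = √(514/(-1 - 2) + 9200/18071) = √(514/(-3) + 9200/18071) = √(-⅓*514 + 9200/18071) = √(-514/3 + 9200/18071) = √(-9260894/54213) = I*√502060846422/54213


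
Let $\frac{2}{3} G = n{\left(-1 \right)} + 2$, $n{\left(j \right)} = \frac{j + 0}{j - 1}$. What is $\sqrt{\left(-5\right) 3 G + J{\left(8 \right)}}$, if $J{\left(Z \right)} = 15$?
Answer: $\frac{i \sqrt{165}}{2} \approx 6.4226 i$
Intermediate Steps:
$n{\left(j \right)} = \frac{j}{-1 + j}$
$G = \frac{15}{4}$ ($G = \frac{3 \left(- \frac{1}{-1 - 1} + 2\right)}{2} = \frac{3 \left(- \frac{1}{-2} + 2\right)}{2} = \frac{3 \left(\left(-1\right) \left(- \frac{1}{2}\right) + 2\right)}{2} = \frac{3 \left(\frac{1}{2} + 2\right)}{2} = \frac{3}{2} \cdot \frac{5}{2} = \frac{15}{4} \approx 3.75$)
$\sqrt{\left(-5\right) 3 G + J{\left(8 \right)}} = \sqrt{\left(-5\right) 3 \cdot \frac{15}{4} + 15} = \sqrt{\left(-15\right) \frac{15}{4} + 15} = \sqrt{- \frac{225}{4} + 15} = \sqrt{- \frac{165}{4}} = \frac{i \sqrt{165}}{2}$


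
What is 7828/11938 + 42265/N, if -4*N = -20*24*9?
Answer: 51301381/1289304 ≈ 39.790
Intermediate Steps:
N = 1080 (N = -(-20*24)*9/4 = -(-120)*9 = -¼*(-4320) = 1080)
7828/11938 + 42265/N = 7828/11938 + 42265/1080 = 7828*(1/11938) + 42265*(1/1080) = 3914/5969 + 8453/216 = 51301381/1289304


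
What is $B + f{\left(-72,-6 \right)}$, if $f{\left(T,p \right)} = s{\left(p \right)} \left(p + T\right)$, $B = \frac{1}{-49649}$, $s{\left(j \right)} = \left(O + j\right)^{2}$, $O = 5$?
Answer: $- \frac{3872623}{49649} \approx -78.0$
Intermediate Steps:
$s{\left(j \right)} = \left(5 + j\right)^{2}$
$B = - \frac{1}{49649} \approx -2.0141 \cdot 10^{-5}$
$f{\left(T,p \right)} = \left(5 + p\right)^{2} \left(T + p\right)$ ($f{\left(T,p \right)} = \left(5 + p\right)^{2} \left(p + T\right) = \left(5 + p\right)^{2} \left(T + p\right)$)
$B + f{\left(-72,-6 \right)} = - \frac{1}{49649} + \left(5 - 6\right)^{2} \left(-72 - 6\right) = - \frac{1}{49649} + \left(-1\right)^{2} \left(-78\right) = - \frac{1}{49649} + 1 \left(-78\right) = - \frac{1}{49649} - 78 = - \frac{3872623}{49649}$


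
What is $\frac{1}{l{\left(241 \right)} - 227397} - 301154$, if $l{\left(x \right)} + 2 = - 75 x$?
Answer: $- \frac{73925476997}{245474} \approx -3.0115 \cdot 10^{5}$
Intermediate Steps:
$l{\left(x \right)} = -2 - 75 x$
$\frac{1}{l{\left(241 \right)} - 227397} - 301154 = \frac{1}{\left(-2 - 18075\right) - 227397} - 301154 = \frac{1}{-18077 - 227397} - 301154 = \frac{1}{-245474} - 301154 = - \frac{1}{245474} - 301154 = - \frac{73925476997}{245474}$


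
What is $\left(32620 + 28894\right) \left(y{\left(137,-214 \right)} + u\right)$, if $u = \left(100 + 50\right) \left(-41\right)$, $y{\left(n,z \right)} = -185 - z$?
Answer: $-376527194$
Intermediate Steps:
$u = -6150$ ($u = 150 \left(-41\right) = -6150$)
$\left(32620 + 28894\right) \left(y{\left(137,-214 \right)} + u\right) = \left(32620 + 28894\right) \left(\left(-185 - -214\right) - 6150\right) = 61514 \left(\left(-185 + 214\right) - 6150\right) = 61514 \left(29 - 6150\right) = 61514 \left(-6121\right) = -376527194$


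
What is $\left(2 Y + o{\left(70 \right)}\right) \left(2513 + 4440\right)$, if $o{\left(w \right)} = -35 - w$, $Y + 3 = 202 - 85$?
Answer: $855219$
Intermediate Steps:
$Y = 114$ ($Y = -3 + \left(202 - 85\right) = -3 + 117 = 114$)
$\left(2 Y + o{\left(70 \right)}\right) \left(2513 + 4440\right) = \left(2 \cdot 114 - 105\right) \left(2513 + 4440\right) = \left(228 - 105\right) 6953 = 123 \cdot 6953 = 855219$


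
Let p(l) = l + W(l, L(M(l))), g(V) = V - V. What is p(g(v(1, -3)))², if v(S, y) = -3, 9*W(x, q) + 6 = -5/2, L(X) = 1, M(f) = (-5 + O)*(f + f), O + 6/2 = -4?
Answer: 289/324 ≈ 0.89198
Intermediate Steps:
O = -7 (O = -3 - 4 = -7)
M(f) = -24*f (M(f) = (-5 - 7)*(f + f) = -24*f)
W(x, q) = -17/18 (W(x, q) = -⅔ + (-5/2)/9 = -⅔ + (-5*½)/9 = -⅔ + (⅑)*(-5/2) = -⅔ - 5/18 = -17/18)
g(V) = 0
p(l) = -17/18 + l (p(l) = l - 17/18 = -17/18 + l)
p(g(v(1, -3)))² = (-17/18 + 0)² = (-17/18)² = 289/324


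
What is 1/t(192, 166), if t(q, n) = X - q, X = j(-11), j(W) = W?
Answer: -1/203 ≈ -0.0049261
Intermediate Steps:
X = -11
t(q, n) = -11 - q
1/t(192, 166) = 1/(-11 - 1*192) = 1/(-11 - 192) = 1/(-203) = -1/203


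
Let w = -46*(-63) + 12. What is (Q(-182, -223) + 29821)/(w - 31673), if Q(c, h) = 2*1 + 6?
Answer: -29829/28763 ≈ -1.0371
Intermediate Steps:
w = 2910 (w = 2898 + 12 = 2910)
Q(c, h) = 8 (Q(c, h) = 2 + 6 = 8)
(Q(-182, -223) + 29821)/(w - 31673) = (8 + 29821)/(2910 - 31673) = 29829/(-28763) = 29829*(-1/28763) = -29829/28763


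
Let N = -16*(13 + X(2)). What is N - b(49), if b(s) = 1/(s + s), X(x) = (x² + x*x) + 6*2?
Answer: -51745/98 ≈ -528.01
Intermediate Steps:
X(x) = 12 + 2*x² (X(x) = (x² + x²) + 12 = 2*x² + 12 = 12 + 2*x²)
b(s) = 1/(2*s)
N = -528 (N = -16*(13 + (12 + 2*2²)) = -16*(13 + (12 + 2*4)) = -16*(13 + (12 + 8)) = -16*(13 + 20) = -16*33 = -528)
N - b(49) = -528 - 1/(2*49) = -528 - 1*1/98 = -528 - 1/98 = -51745/98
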